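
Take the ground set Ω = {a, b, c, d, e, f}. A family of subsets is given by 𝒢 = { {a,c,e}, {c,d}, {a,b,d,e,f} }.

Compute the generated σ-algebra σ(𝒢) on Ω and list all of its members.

Start: 𝒢 ∪ {∅, Ω} = { {}, {c,d}, {a,c,e}, {a,b,d,e,f}, Ω }.
Pass 1. New:
  {c}  = ᶜ of {a,b,d,e,f}
  {b,d,f}  = ᶜ of {a,c,e}
  {a,b,e,f}  = ᶜ of {c,d}
  {a,c,d,e}  = {c,d} ∪ {a,c,e}
  — 9 sets.
Pass 2 adds 3:
  {b,f}  = ᶜ of {a,c,d,e}
  {b,c,d,f}  = {b,d,f} ∪ {c,d}
  {a,b,c,e,f}  = {a,c,e} ∪ {a,b,e,f}
  — 12 sets.
Pass 3 adds 3:
  {d}  = ᶜ of {a,b,c,e,f}
  {a,e}  = ᶜ of {b,c,d,f}
  {b,c,f}  = {c} ∪ {b,f}
  — 15 sets.
Pass 4. New:
  {a,d,e}  = ᶜ of {b,c,f}
  — 16 sets.
Pass 5 adds nothing — fixpoint reached.

|σ(𝒢)| = 16.  σ(𝒢) = { {}, {c}, {d}, {a,e}, {b,f}, {c,d}, {a,c,e}, {a,d,e}, {b,c,f}, {b,d,f}, {a,b,e,f}, {a,c,d,e}, {b,c,d,f}, {a,b,c,e,f}, {a,b,d,e,f}, Ω }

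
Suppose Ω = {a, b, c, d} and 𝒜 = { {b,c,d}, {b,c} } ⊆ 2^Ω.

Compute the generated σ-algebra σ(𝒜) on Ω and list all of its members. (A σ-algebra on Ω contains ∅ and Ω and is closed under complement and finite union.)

Answer: σ(𝒜) = { {}, {a}, {d}, {a,d}, {b,c}, {a,b,c}, {b,c,d}, Ω }

Trace:
Initial family (4 sets): { {}, {b,c}, {b,c,d}, Ω }.
Step 1. New:
  {a}  = ᶜ of {b,c,d}
  {a,d}  = ᶜ of {b,c}
  [6 total]
Step 2 adds 1:
  {a,b,c}  = {b,c} ∪ {a}
  [7 total]
Step 3 (1 new):
  {d}  = ᶜ of {a,b,c}
  [8 total]
Step 4: already closed under ᶜ and ∪.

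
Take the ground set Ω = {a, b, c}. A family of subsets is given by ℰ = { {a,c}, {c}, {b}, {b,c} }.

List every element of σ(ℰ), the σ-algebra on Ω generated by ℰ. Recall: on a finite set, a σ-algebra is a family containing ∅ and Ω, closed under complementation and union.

σ(ℰ) (8 sets): { ∅, {a}, {b}, {c}, {a,b}, {a,c}, {b,c}, Ω }

Trace:
Initial family (6 sets): { ∅, {b}, {c}, {a,c}, {b,c}, Ω }.
Pass 1 adds 2:
  {a}  = complement {b,c}
  {a,b}  = complement {c}
  |family| = 8
Pass 2: already closed under ᶜ and ∪.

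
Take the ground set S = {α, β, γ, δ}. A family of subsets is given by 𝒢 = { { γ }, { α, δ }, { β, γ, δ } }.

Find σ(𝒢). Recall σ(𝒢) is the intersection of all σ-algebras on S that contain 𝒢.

Answer: σ(𝒢) = { ∅, { α }, { β }, { γ }, { δ }, { α, β }, { α, γ }, { α, δ }, { β, γ }, { β, δ }, { γ, δ }, { α, β, γ }, { α, β, δ }, { α, γ, δ }, { β, γ, δ }, S }

Check:
Begin from { ∅, { γ }, { α, δ }, { β, γ, δ }, S } (that is, 𝒢 plus ∅ and S).
Step 1: +4 →
  { α }  = S∖{ β, γ, δ }
  { β, γ }  = S∖{ α, δ }
  { α, β, δ }  = S∖{ γ }
  { α, γ, δ }  = { γ } ∪ { α, δ }
  (now 9)
Step 2: 3 new —
  { β }  = S∖{ α, γ, δ }
  { α, γ }  = { γ } ∪ { α }
  { α, β, γ }  = { β, γ } ∪ { α }
  (now 12)
Step 3 (3 new):
  { δ }  = S∖{ α, β, γ }
  { α, β }  = { β } ∪ { α }
  { β, δ }  = S∖{ α, γ }
  (now 15)
Step 4 (1 new):
  { γ, δ }  = S∖{ α, β }
  (now 16)
Step 5 adds nothing — fixpoint reached.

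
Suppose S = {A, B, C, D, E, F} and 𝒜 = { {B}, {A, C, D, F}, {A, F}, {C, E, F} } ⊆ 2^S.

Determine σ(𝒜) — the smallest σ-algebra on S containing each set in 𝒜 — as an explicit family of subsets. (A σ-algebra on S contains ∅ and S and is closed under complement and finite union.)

|σ(𝒜)| = 64.  σ(𝒜) = { {}, {A}, {B}, {C}, {D}, {E}, {F}, {A, B}, {A, C}, {A, D}, {A, E}, {A, F}, {B, C}, {B, D}, {B, E}, {B, F}, {C, D}, {C, E}, {C, F}, {D, E}, {D, F}, {E, F}, {A, B, C}, {A, B, D}, {A, B, E}, {A, B, F}, {A, C, D}, {A, C, E}, {A, C, F}, {A, D, E}, {A, D, F}, {A, E, F}, {B, C, D}, {B, C, E}, {B, C, F}, {B, D, E}, {B, D, F}, {B, E, F}, {C, D, E}, {C, D, F}, {C, E, F}, {D, E, F}, {A, B, C, D}, {A, B, C, E}, {A, B, C, F}, {A, B, D, E}, {A, B, D, F}, {A, B, E, F}, {A, C, D, E}, {A, C, D, F}, {A, C, E, F}, {A, D, E, F}, {B, C, D, E}, {B, C, D, F}, {B, C, E, F}, {B, D, E, F}, {C, D, E, F}, {A, B, C, D, E}, {A, B, C, D, F}, {A, B, C, E, F}, {A, B, D, E, F}, {A, C, D, E, F}, {B, C, D, E, F}, S }

Derivation:
Take S₀ = 𝒜 ∪ {∅, S} = { {}, {B}, {A, F}, {C, E, F}, {A, C, D, F}, S }.
Pass 1. New:
  {B, E}  = {A, C, D, F}ᶜ
  {A, B, D}  = {C, E, F}ᶜ
  {A, B, F}  = {A, F} ∪ {B}
  {A, C, E, F}  = {C, E, F} ∪ {A, F}
  {B, C, D, E}  = {A, F}ᶜ
  {B, C, E, F}  = {C, E, F} ∪ {B}
  {A, B, C, D, F}  = {A, C, D, F} ∪ {B}
  {A, C, D, E, F}  = {B}ᶜ
  (now 14)
Pass 2. New:
  {E}  = {A, B, C, D, F}ᶜ
  {A, D}  = {B, C, E, F}ᶜ
  {B, D}  = {A, C, E, F}ᶜ
  {C, D, E}  = {A, B, F}ᶜ
  {A, B, D, E}  = {B, E} ∪ {A, B, D}
  {A, B, D, F}  = {A, F} ∪ {A, B, D}
  {A, B, E, F}  = {B, E} ∪ {A, F}
  {A, B, C, D, E}  = {B, C, D, E} ∪ {A, B, D}
  {A, B, C, E, F}  = {A, C, E, F} ∪ {B, E}
  {B, C, D, E, F}  = {B, C, D, E} ∪ {C, E, F}
  (now 24)
Pass 3 (13 new):
  {A}  = {B, C, D, E, F}ᶜ
  {D}  = {A, B, C, E, F}ᶜ
  {F}  = {A, B, C, D, E}ᶜ
  {C, D}  = {A, B, E, F}ᶜ
  {C, E}  = {A, B, D, F}ᶜ
  {C, F}  = {A, B, D, E}ᶜ
  {A, D, E}  = {A, D} ∪ {E}
  {A, D, F}  = {A, F} ∪ {A, D}
  {A, E, F}  = {A, F} ∪ {E}
  {B, D, E}  = {B, E} ∪ {B, D}
  {A, C, D, E}  = {C, D, E} ∪ {A, D}
  {C, D, E, F}  = {C, D, E} ∪ {C, E, F}
  {A, B, D, E, F}  = {B, E} ∪ {A, B, D, F}
  (now 37)
Pass 4. New:
  {C}  = {A, B, D, E, F}ᶜ
  {A, B}  = {C, D, E, F}ᶜ
  {A, E}  = {A} ∪ {E}
  {B, F}  = {A, C, D, E}ᶜ
  {D, E}  = {E} ∪ {D}
  {D, F}  = {F} ∪ {D}
  {E, F}  = {F} ∪ {E}
  {A, B, E}  = {B, E} ∪ {A}
  {A, C, D}  = {C, D} ∪ {A}
  {A, C, E}  = {A} ∪ {C, E}
  {A, C, F}  = {B, D, E}ᶜ
  {B, C, D}  = {A, E, F}ᶜ
  {B, C, E}  = {A, D, F}ᶜ
  {B, C, F}  = {A, D, E}ᶜ
  {B, D, F}  = {F} ∪ {B, D}
  {B, E, F}  = {B, E} ∪ {F}
  {C, D, F}  = {C, D} ∪ {F}
  {A, B, C, D}  = {C, D} ∪ {A, B, D}
  {A, B, C, F}  = {C, F} ∪ {A, B, F}
  {A, D, E, F}  = {A, D, E} ∪ {A, F}
  {B, C, D, F}  = {C, F} ∪ {B, D}
  {B, D, E, F}  = {F} ∪ {B, D, E}
  (now 59)
Pass 5 (5 new):
  {A, C}  = {B, D, E, F}ᶜ
  {B, C}  = {A, D, E, F}ᶜ
  {A, B, C}  = {A, B} ∪ {C}
  {D, E, F}  = {E, F} ∪ {D, E}
  {A, B, C, E}  = {D, F}ᶜ
  (now 64)
Pass 6: closed — nothing new.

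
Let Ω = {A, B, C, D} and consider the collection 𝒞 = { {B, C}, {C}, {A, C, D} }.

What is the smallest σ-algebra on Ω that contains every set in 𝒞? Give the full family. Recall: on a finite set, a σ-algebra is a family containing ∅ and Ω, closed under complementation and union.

Begin from { ∅, {C}, {B, C}, {A, C, D}, Ω } (that is, 𝒞 plus ∅ and Ω).
Round 1. New:
  {B}  = ᶜ of {A, C, D}
  {A, D}  = ᶜ of {B, C}
  {A, B, D}  = ᶜ of {C}
  — 8 sets.
Round 2 adds nothing — fixpoint reached.

|σ(𝒞)| = 8.  σ(𝒞) = { ∅, {B}, {C}, {A, D}, {B, C}, {A, B, D}, {A, C, D}, Ω }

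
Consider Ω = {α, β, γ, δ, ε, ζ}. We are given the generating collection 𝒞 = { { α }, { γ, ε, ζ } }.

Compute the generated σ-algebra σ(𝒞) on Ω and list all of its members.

σ(𝒞) (8 sets): { {}, { α }, { β, δ }, { α, β, δ }, { γ, ε, ζ }, { α, γ, ε, ζ }, { β, γ, δ, ε, ζ }, Ω }

Check:
Take S₀ = 𝒞 ∪ {∅, Ω} = { {}, { α }, { γ, ε, ζ }, Ω }.
Round 1 adds 3:
  { α, β, δ }  = ᶜ of { γ, ε, ζ }
  { α, γ, ε, ζ }  = { α } ∪ { γ, ε, ζ }
  { β, γ, δ, ε, ζ }  = ᶜ of { α }
  (now 7)
Round 2: 1 new —
  { β, δ }  = ᶜ of { α, γ, ε, ζ }
  (now 8)
Round 3 adds nothing — fixpoint reached.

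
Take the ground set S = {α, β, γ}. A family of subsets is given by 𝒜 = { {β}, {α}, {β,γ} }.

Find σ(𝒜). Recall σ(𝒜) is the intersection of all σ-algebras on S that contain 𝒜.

σ(𝒜) (8 sets): { ∅, {α}, {β}, {γ}, {α,β}, {α,γ}, {β,γ}, S }

Derivation:
Take S₀ = 𝒜 ∪ {∅, S} = { ∅, {α}, {β}, {β,γ}, S }.
Pass 1 (2 new):
  {α,β}  = {β} ∪ {α}
  {α,γ}  = {β}ᶜ
  [7 total]
Pass 2 (1 new):
  {γ}  = {α,β}ᶜ
  [8 total]
Pass 3: no new sets; the family is a σ-algebra.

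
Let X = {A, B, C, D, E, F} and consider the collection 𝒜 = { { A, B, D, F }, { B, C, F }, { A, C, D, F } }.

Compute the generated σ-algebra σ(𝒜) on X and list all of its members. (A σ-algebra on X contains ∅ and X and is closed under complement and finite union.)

σ(𝒜) (32 sets): { {  }, { B }, { C }, { E }, { F }, { A, D }, { B, C }, { B, E }, { B, F }, { C, E }, { C, F }, { E, F }, { A, B, D }, { A, C, D }, { A, D, E }, { A, D, F }, { B, C, E }, { B, C, F }, { B, E, F }, { C, E, F }, { A, B, C, D }, { A, B, D, E }, { A, B, D, F }, { A, C, D, E }, { A, C, D, F }, { A, D, E, F }, { B, C, E, F }, { A, B, C, D, E }, { A, B, C, D, F }, { A, B, D, E, F }, { A, C, D, E, F }, X }

Trace:
Take S₀ = 𝒜 ∪ {∅, X} = { {  }, { B, C, F }, { A, B, D, F }, { A, C, D, F }, X }.
Iteration 1: 4 new —
  { B, E }  = ᶜ of { A, C, D, F }
  { C, E }  = ᶜ of { A, B, D, F }
  { A, D, E }  = ᶜ of { B, C, F }
  { A, B, C, D, F }  = { A, B, D, F } ∪ { A, C, D, F }
Iteration 2: +7 →
  { E }  = ᶜ of { A, B, C, D, F }
  { B, C, E }  = { B, E } ∪ { C, E }
  { A, B, D, E }  = { A, D, E } ∪ { B, E }
  { A, C, D, E }  = { A, D, E } ∪ { C, E }
  { B, C, E, F }  = { B, E } ∪ { B, C, F }
  { A, B, D, E, F }  = { A, D, E } ∪ { A, B, D, F }
  { A, C, D, E, F }  = { A, D, E } ∪ { A, C, D, F }
Iteration 3. New:
  { B }  = ᶜ of { A, C, D, E, F }
  { C }  = ᶜ of { A, B, D, E, F }
  { A, D }  = ᶜ of { B, C, E, F }
  { B, F }  = ᶜ of { A, C, D, E }
  { C, F }  = ᶜ of { A, B, D, E }
  { A, D, F }  = ᶜ of { B, C, E }
  { A, B, C, D, E }  = { A, D, E } ∪ { B, C, E }
Iteration 4: +7 →
  { F }  = ᶜ of { A, B, C, D, E }
  { B, C }  = { B } ∪ { C }
  { A, B, D }  = { B } ∪ { A, D }
  { A, C, D }  = { C } ∪ { A, D }
  { B, E, F }  = { B, E } ∪ { B, F }
  { C, E, F }  = { E } ∪ { C, F }
  { A, D, E, F }  = { A, D, E } ∪ { A, D, F }
Iteration 5. New:
  { E, F }  = { F } ∪ { E }
  { A, B, C, D }  = { B } ∪ { A, C, D }
Iteration 6 adds nothing — fixpoint reached.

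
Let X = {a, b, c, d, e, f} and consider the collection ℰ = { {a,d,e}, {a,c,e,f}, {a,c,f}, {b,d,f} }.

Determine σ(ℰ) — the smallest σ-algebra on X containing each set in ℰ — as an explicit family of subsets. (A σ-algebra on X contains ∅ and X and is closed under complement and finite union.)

|σ(ℰ)| = 64.  σ(ℰ) = { {}, {a}, {b}, {c}, {d}, {e}, {f}, {a,b}, {a,c}, {a,d}, {a,e}, {a,f}, {b,c}, {b,d}, {b,e}, {b,f}, {c,d}, {c,e}, {c,f}, {d,e}, {d,f}, {e,f}, {a,b,c}, {a,b,d}, {a,b,e}, {a,b,f}, {a,c,d}, {a,c,e}, {a,c,f}, {a,d,e}, {a,d,f}, {a,e,f}, {b,c,d}, {b,c,e}, {b,c,f}, {b,d,e}, {b,d,f}, {b,e,f}, {c,d,e}, {c,d,f}, {c,e,f}, {d,e,f}, {a,b,c,d}, {a,b,c,e}, {a,b,c,f}, {a,b,d,e}, {a,b,d,f}, {a,b,e,f}, {a,c,d,e}, {a,c,d,f}, {a,c,e,f}, {a,d,e,f}, {b,c,d,e}, {b,c,d,f}, {b,c,e,f}, {b,d,e,f}, {c,d,e,f}, {a,b,c,d,e}, {a,b,c,d,f}, {a,b,c,e,f}, {a,b,d,e,f}, {a,c,d,e,f}, {b,c,d,e,f}, X }

Working:
Start: ℰ ∪ {∅, X} = { {}, {a,c,f}, {a,d,e}, {b,d,f}, {a,c,e,f}, X }.
Iteration 1. New:
  {b,d}  = X∖{a,c,e,f}
  {a,c,e}  = X∖{b,d,f}
  {b,c,f}  = X∖{a,d,e}
  {b,d,e}  = X∖{a,c,f}
  {a,b,c,d,f}  = {b,d,f} ∪ {a,c,f}
  {a,b,d,e,f}  = {a,d,e} ∪ {b,d,f}
  {a,c,d,e,f}  = {a,c,e,f} ∪ {a,d,e}
  |family| = 13
Iteration 2: 11 new —
  {b}  = X∖{a,c,d,e,f}
  {c}  = X∖{a,b,d,e,f}
  {e}  = X∖{a,b,c,d,f}
  {a,b,c,f}  = {a,c,f} ∪ {b,c,f}
  {a,b,d,e}  = {a,d,e} ∪ {b,d}
  {a,c,d,e}  = {a,d,e} ∪ {a,c,e}
  {b,c,d,f}  = {b,d,f} ∪ {b,c,f}
  {b,d,e,f}  = {b,d,f} ∪ {b,d,e}
  {a,b,c,d,e}  = {a,c,e} ∪ {b,d}
  {a,b,c,e,f}  = {a,c,e,f} ∪ {b,c,f}
  {b,c,d,e,f}  = {b,c,f} ∪ {b,d,e}
  |family| = 24
Iteration 3. New:
  {a}  = X∖{b,c,d,e,f}
  {d}  = X∖{a,b,c,e,f}
  {f}  = X∖{a,b,c,d,e}
  {a,c}  = X∖{b,d,e,f}
  {a,e}  = X∖{b,c,d,f}
  {b,c}  = {b} ∪ {c}
  {b,e}  = {b} ∪ {e}
  {b,f}  = X∖{a,c,d,e}
  {c,e}  = {e} ∪ {c}
  {c,f}  = X∖{a,b,d,e}
  {d,e}  = X∖{a,b,c,f}
  {b,c,d}  = {b,d} ∪ {c}
  {a,b,c,e}  = {a,c,e} ∪ {b}
  {b,c,d,e}  = {b,d,e} ∪ {c}
  {b,c,e,f}  = {b,c,f} ∪ {e}
  |family| = 39
Iteration 4 adds 24:
  {a,b}  = {b} ∪ {a}
  {a,d}  = X∖{b,c,e,f}
  {a,f}  = X∖{b,c,d,e}
  {c,d}  = {c} ∪ {d}
  {d,f}  = X∖{a,b,c,e}
  {e,f}  = {f} ∪ {e}
  {a,b,c}  = {b} ∪ {a,c}
  {a,b,d}  = {a} ∪ {b,d}
  {a,b,e}  = {b} ∪ {a,e}
  {a,b,f}  = {b,f} ∪ {a}
  {a,c,d}  = {a,c} ∪ {d}
  {a,e,f}  = X∖{b,c,d}
  {b,c,e}  = {b} ∪ {c,e}
  {b,e,f}  = {b,f} ∪ {b,e}
  {c,d,e}  = {d,e} ∪ {c,e}
  {c,d,f}  = {c,f} ∪ {d}
  {c,e,f}  = {c,e} ∪ {c,f}
  {d,e,f}  = {d,e} ∪ {f}
  {a,b,c,d}  = {a,c} ∪ {b,c,d}
  {a,b,d,f}  = X∖{c,e}
  {a,b,e,f}  = {b,f} ∪ {a,e}
  {a,c,d,f}  = X∖{b,e}
  {a,d,e,f}  = X∖{b,c}
  {c,d,e,f}  = {d,e} ∪ {c,f}
  |family| = 63
Iteration 5. New:
  {a,d,f}  = X∖{b,c,e}
  |family| = 64
Iteration 6: stable.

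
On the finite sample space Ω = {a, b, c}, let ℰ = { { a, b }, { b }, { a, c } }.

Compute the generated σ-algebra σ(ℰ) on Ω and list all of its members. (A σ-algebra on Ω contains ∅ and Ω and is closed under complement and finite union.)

|σ(ℰ)| = 8.  σ(ℰ) = { {  }, { a }, { b }, { c }, { a, b }, { a, c }, { b, c }, Ω }

Working:
Start: ℰ ∪ {∅, Ω} = { {  }, { b }, { a, b }, { a, c }, Ω }.
Pass 1. New:
  { c }  = ᶜ of { a, b }
  |family| = 6
Pass 2 adds 1:
  { b, c }  = { c } ∪ { b }
  |family| = 7
Pass 3: 1 new —
  { a }  = ᶜ of { b, c }
  |family| = 8
Pass 4: closed — nothing new.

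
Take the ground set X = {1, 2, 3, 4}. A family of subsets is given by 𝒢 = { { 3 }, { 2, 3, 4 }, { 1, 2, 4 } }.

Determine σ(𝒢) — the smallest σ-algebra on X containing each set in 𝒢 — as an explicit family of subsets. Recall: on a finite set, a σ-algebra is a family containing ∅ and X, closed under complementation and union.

Answer: σ(𝒢) = { {}, { 1 }, { 3 }, { 1, 3 }, { 2, 4 }, { 1, 2, 4 }, { 2, 3, 4 }, X }

Working:
Initial family (5 sets): { {}, { 3 }, { 1, 2, 4 }, { 2, 3, 4 }, X }.
Pass 1 adds 1:
  { 1 }  = { 2, 3, 4 }ᶜ
  [6 total]
Pass 2 adds 1:
  { 1, 3 }  = { 3 } ∪ { 1 }
  [7 total]
Pass 3 (1 new):
  { 2, 4 }  = { 1, 3 }ᶜ
  [8 total]
Pass 4: stable.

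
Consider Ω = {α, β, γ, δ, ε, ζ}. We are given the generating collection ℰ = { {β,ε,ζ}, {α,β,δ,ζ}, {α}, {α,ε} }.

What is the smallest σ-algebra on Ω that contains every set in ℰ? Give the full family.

Start: ℰ ∪ {∅, Ω} = { {}, {α}, {α,ε}, {β,ε,ζ}, {α,β,δ,ζ}, Ω }.
Step 1 (6 new):
  {γ,ε}  = ᶜ of {α,β,δ,ζ}
  {α,γ,δ}  = ᶜ of {β,ε,ζ}
  {α,β,ε,ζ}  = {α,ε} ∪ {β,ε,ζ}
  {β,γ,δ,ζ}  = ᶜ of {α,ε}
  {α,β,δ,ε,ζ}  = {α,β,δ,ζ} ∪ {α,ε}
  {β,γ,δ,ε,ζ}  = ᶜ of {α}
  (now 12)
Step 2 (7 new):
  {γ}  = ᶜ of {α,β,δ,ε,ζ}
  {γ,δ}  = ᶜ of {α,β,ε,ζ}
  {α,γ,ε}  = {α,ε} ∪ {γ,ε}
  {α,γ,δ,ε}  = {α,γ,δ} ∪ {α,ε}
  {β,γ,ε,ζ}  = {β,ε,ζ} ∪ {γ,ε}
  {α,β,γ,δ,ζ}  = {α,β,δ,ζ} ∪ {α,γ,δ}
  {α,β,γ,ε,ζ}  = {γ,ε} ∪ {α,β,ε,ζ}
  (now 19)
Step 3 adds 7:
  {δ}  = ᶜ of {α,β,γ,ε,ζ}
  {ε}  = ᶜ of {α,β,γ,δ,ζ}
  {α,γ}  = {γ} ∪ {α}
  {α,δ}  = ᶜ of {β,γ,ε,ζ}
  {β,ζ}  = ᶜ of {α,γ,δ,ε}
  {β,δ,ζ}  = ᶜ of {α,γ,ε}
  {γ,δ,ε}  = {γ,δ} ∪ {γ,ε}
  (now 26)
Step 4. New:
  {δ,ε}  = {ε} ∪ {δ}
  {α,β,ζ}  = ᶜ of {γ,δ,ε}
  {α,δ,ε}  = {ε} ∪ {α,δ}
  {β,γ,ζ}  = {β,ζ} ∪ {γ}
  {α,β,γ,ζ}  = {β,ζ} ∪ {α,γ}
  {β,δ,ε,ζ}  = ᶜ of {α,γ}
  (now 32)
After Step 5 the family is unchanged; done.

Hence σ(ℰ) has 32 members: { {}, {α}, {γ}, {δ}, {ε}, {α,γ}, {α,δ}, {α,ε}, {β,ζ}, {γ,δ}, {γ,ε}, {δ,ε}, {α,β,ζ}, {α,γ,δ}, {α,γ,ε}, {α,δ,ε}, {β,γ,ζ}, {β,δ,ζ}, {β,ε,ζ}, {γ,δ,ε}, {α,β,γ,ζ}, {α,β,δ,ζ}, {α,β,ε,ζ}, {α,γ,δ,ε}, {β,γ,δ,ζ}, {β,γ,ε,ζ}, {β,δ,ε,ζ}, {α,β,γ,δ,ζ}, {α,β,γ,ε,ζ}, {α,β,δ,ε,ζ}, {β,γ,δ,ε,ζ}, Ω }.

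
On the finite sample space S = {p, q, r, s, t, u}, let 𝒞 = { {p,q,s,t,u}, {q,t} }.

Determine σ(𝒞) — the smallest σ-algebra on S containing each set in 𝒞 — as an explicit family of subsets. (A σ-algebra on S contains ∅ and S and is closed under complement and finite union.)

Initial family (4 sets): { ∅, {q,t}, {p,q,s,t,u}, S }.
Pass 1 (2 new):
  {r}  = ᶜ of {p,q,s,t,u}
  {p,r,s,u}  = ᶜ of {q,t}
  — 6 sets.
Pass 2: +1 →
  {q,r,t}  = {r} ∪ {q,t}
  — 7 sets.
Pass 3. New:
  {p,s,u}  = ᶜ of {q,r,t}
  — 8 sets.
Pass 4: no new sets; the family is a σ-algebra.

σ(𝒞) = { ∅, {r}, {q,t}, {p,s,u}, {q,r,t}, {p,r,s,u}, {p,q,s,t,u}, S }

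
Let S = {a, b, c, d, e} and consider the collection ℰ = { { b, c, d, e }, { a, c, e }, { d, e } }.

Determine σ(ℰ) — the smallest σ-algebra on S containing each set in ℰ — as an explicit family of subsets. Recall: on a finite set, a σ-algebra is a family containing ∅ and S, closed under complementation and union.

Begin from { {}, { d, e }, { a, c, e }, { b, c, d, e }, S } (that is, ℰ plus ∅ and S).
Iteration 1: 4 new —
  { a }  = { b, c, d, e }ᶜ
  { b, d }  = { a, c, e }ᶜ
  { a, b, c }  = { d, e }ᶜ
  { a, c, d, e }  = { d, e } ∪ { a, c, e }
  |family| = 9
Iteration 2 (6 new):
  { b }  = { a, c, d, e }ᶜ
  { a, b, d }  = { b, d } ∪ { a }
  { a, d, e }  = { d, e } ∪ { a }
  { b, d, e }  = { d, e } ∪ { b, d }
  { a, b, c, d }  = { a, b, c } ∪ { b, d }
  { a, b, c, e }  = { a, b, c } ∪ { a, c, e }
  |family| = 15
Iteration 3 adds 7:
  { d }  = { a, b, c, e }ᶜ
  { e }  = { a, b, c, d }ᶜ
  { a, b }  = { b } ∪ { a }
  { a, c }  = { b, d, e }ᶜ
  { b, c }  = { a, d, e }ᶜ
  { c, e }  = { a, b, d }ᶜ
  { a, b, d, e }  = { d, e } ∪ { a, b, d }
  |family| = 22
Iteration 4. New:
  { c }  = { a, b, d, e }ᶜ
  { a, d }  = { d } ∪ { a }
  { a, e }  = { e } ∪ { a }
  { b, e }  = { b } ∪ { e }
  { a, b, e }  = { a, b } ∪ { e }
  { a, c, d }  = { a, c } ∪ { d }
  { b, c, d }  = { b, d } ∪ { b, c }
  { b, c, e }  = { b } ∪ { c, e }
  { c, d, e }  = { a, b }ᶜ
  |family| = 31
Iteration 5: +1 →
  { c, d }  = { a, b, e }ᶜ
  |family| = 32
Iteration 6: already closed under ᶜ and ∪.

σ(ℰ) = { {}, { a }, { b }, { c }, { d }, { e }, { a, b }, { a, c }, { a, d }, { a, e }, { b, c }, { b, d }, { b, e }, { c, d }, { c, e }, { d, e }, { a, b, c }, { a, b, d }, { a, b, e }, { a, c, d }, { a, c, e }, { a, d, e }, { b, c, d }, { b, c, e }, { b, d, e }, { c, d, e }, { a, b, c, d }, { a, b, c, e }, { a, b, d, e }, { a, c, d, e }, { b, c, d, e }, S }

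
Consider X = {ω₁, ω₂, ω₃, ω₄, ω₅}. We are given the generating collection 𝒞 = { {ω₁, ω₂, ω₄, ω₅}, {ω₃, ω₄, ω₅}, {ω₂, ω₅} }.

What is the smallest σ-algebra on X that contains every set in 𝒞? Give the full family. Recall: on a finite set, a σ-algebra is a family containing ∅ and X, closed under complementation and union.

σ(𝒞) = { ∅, {ω₁}, {ω₂}, {ω₃}, {ω₄}, {ω₅}, {ω₁, ω₂}, {ω₁, ω₃}, {ω₁, ω₄}, {ω₁, ω₅}, {ω₂, ω₃}, {ω₂, ω₄}, {ω₂, ω₅}, {ω₃, ω₄}, {ω₃, ω₅}, {ω₄, ω₅}, {ω₁, ω₂, ω₃}, {ω₁, ω₂, ω₄}, {ω₁, ω₂, ω₅}, {ω₁, ω₃, ω₄}, {ω₁, ω₃, ω₅}, {ω₁, ω₄, ω₅}, {ω₂, ω₃, ω₄}, {ω₂, ω₃, ω₅}, {ω₂, ω₄, ω₅}, {ω₃, ω₄, ω₅}, {ω₁, ω₂, ω₃, ω₄}, {ω₁, ω₂, ω₃, ω₅}, {ω₁, ω₂, ω₄, ω₅}, {ω₁, ω₃, ω₄, ω₅}, {ω₂, ω₃, ω₄, ω₅}, X }

Trace:
Start: 𝒞 ∪ {∅, X} = { ∅, {ω₂, ω₅}, {ω₃, ω₄, ω₅}, {ω₁, ω₂, ω₄, ω₅}, X }.
Pass 1 adds 4:
  {ω₃}  = X∖{ω₁, ω₂, ω₄, ω₅}
  {ω₁, ω₂}  = X∖{ω₃, ω₄, ω₅}
  {ω₁, ω₃, ω₄}  = X∖{ω₂, ω₅}
  {ω₂, ω₃, ω₄, ω₅}  = {ω₂, ω₅} ∪ {ω₃, ω₄, ω₅}
Pass 2 (6 new):
  {ω₁}  = X∖{ω₂, ω₃, ω₄, ω₅}
  {ω₁, ω₂, ω₃}  = {ω₁, ω₂} ∪ {ω₃}
  {ω₁, ω₂, ω₅}  = {ω₂, ω₅} ∪ {ω₁, ω₂}
  {ω₂, ω₃, ω₅}  = {ω₂, ω₅} ∪ {ω₃}
  {ω₁, ω₂, ω₃, ω₄}  = {ω₁, ω₂} ∪ {ω₁, ω₃, ω₄}
  {ω₁, ω₃, ω₄, ω₅}  = {ω₃, ω₄, ω₅} ∪ {ω₁, ω₃, ω₄}
Pass 3: +7 →
  {ω₂}  = X∖{ω₁, ω₃, ω₄, ω₅}
  {ω₅}  = X∖{ω₁, ω₂, ω₃, ω₄}
  {ω₁, ω₃}  = {ω₃} ∪ {ω₁}
  {ω₁, ω₄}  = X∖{ω₂, ω₃, ω₅}
  {ω₃, ω₄}  = X∖{ω₁, ω₂, ω₅}
  {ω₄, ω₅}  = X∖{ω₁, ω₂, ω₃}
  {ω₁, ω₂, ω₃, ω₅}  = {ω₃} ∪ {ω₁, ω₂, ω₅}
Pass 4 (9 new):
  {ω₄}  = X∖{ω₁, ω₂, ω₃, ω₅}
  {ω₁, ω₅}  = {ω₅} ∪ {ω₁}
  {ω₂, ω₃}  = {ω₂} ∪ {ω₃}
  {ω₃, ω₅}  = {ω₅} ∪ {ω₃}
  {ω₁, ω₂, ω₄}  = {ω₂} ∪ {ω₁, ω₄}
  {ω₁, ω₃, ω₅}  = {ω₁, ω₃} ∪ {ω₅}
  {ω₁, ω₄, ω₅}  = {ω₄, ω₅} ∪ {ω₁, ω₄}
  {ω₂, ω₃, ω₄}  = {ω₃, ω₄} ∪ {ω₂}
  {ω₂, ω₄, ω₅}  = X∖{ω₁, ω₃}
Pass 5: 1 new —
  {ω₂, ω₄}  = X∖{ω₁, ω₃, ω₅}
After Pass 6 the family is unchanged; done.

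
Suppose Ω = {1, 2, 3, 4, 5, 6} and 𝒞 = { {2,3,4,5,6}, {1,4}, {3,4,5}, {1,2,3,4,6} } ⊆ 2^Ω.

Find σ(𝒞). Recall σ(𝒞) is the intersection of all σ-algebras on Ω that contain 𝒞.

Take S₀ = 𝒞 ∪ {∅, Ω} = { {}, {1,4}, {3,4,5}, {1,2,3,4,6}, {2,3,4,5,6}, Ω }.
Step 1: +5 →
  {1}  = {2,3,4,5,6}ᶜ
  {5}  = {1,2,3,4,6}ᶜ
  {1,2,6}  = {3,4,5}ᶜ
  {1,3,4,5}  = {3,4,5} ∪ {1,4}
  {2,3,5,6}  = {1,4}ᶜ
  |family| = 11
Step 2. New:
  {1,5}  = {5} ∪ {1}
  {2,6}  = {1,3,4,5}ᶜ
  {1,4,5}  = {5} ∪ {1,4}
  {1,2,4,6}  = {1,4} ∪ {1,2,6}
  {1,2,5,6}  = {5} ∪ {1,2,6}
  {1,2,3,5,6}  = {1,2,6} ∪ {2,3,5,6}
  |family| = 17
Step 3 (7 new):
  {4}  = {1,2,3,5,6}ᶜ
  {3,4}  = {1,2,5,6}ᶜ
  {3,5}  = {1,2,4,6}ᶜ
  {2,3,6}  = {1,4,5}ᶜ
  {2,5,6}  = {2,6} ∪ {5}
  {2,3,4,6}  = {1,5}ᶜ
  {1,2,4,5,6}  = {1,4,5} ∪ {1,2,4,6}
  |family| = 24
Step 4: +7 →
  {3}  = {1,2,4,5,6}ᶜ
  {4,5}  = {5} ∪ {4}
  {1,3,4}  = {2,5,6}ᶜ
  {1,3,5}  = {1} ∪ {3,5}
  {2,4,6}  = {2,6} ∪ {4}
  {1,2,3,6}  = {1} ∪ {2,3,6}
  {2,4,5,6}  = {2,5,6} ∪ {4}
  |family| = 31
Step 5: +1 →
  {1,3}  = {2,4,5,6}ᶜ
  |family| = 32
After Step 6 the family is unchanged; done.

Therefore σ(𝒞) = { {}, {1}, {3}, {4}, {5}, {1,3}, {1,4}, {1,5}, {2,6}, {3,4}, {3,5}, {4,5}, {1,2,6}, {1,3,4}, {1,3,5}, {1,4,5}, {2,3,6}, {2,4,6}, {2,5,6}, {3,4,5}, {1,2,3,6}, {1,2,4,6}, {1,2,5,6}, {1,3,4,5}, {2,3,4,6}, {2,3,5,6}, {2,4,5,6}, {1,2,3,4,6}, {1,2,3,5,6}, {1,2,4,5,6}, {2,3,4,5,6}, Ω } (|σ(𝒞)| = 32).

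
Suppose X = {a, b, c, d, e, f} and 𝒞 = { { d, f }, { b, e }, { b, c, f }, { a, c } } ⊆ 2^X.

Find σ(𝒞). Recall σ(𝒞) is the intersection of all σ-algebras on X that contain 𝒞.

Answer: σ(𝒞) = { {  }, { a }, { b }, { c }, { d }, { e }, { f }, { a, b }, { a, c }, { a, d }, { a, e }, { a, f }, { b, c }, { b, d }, { b, e }, { b, f }, { c, d }, { c, e }, { c, f }, { d, e }, { d, f }, { e, f }, { a, b, c }, { a, b, d }, { a, b, e }, { a, b, f }, { a, c, d }, { a, c, e }, { a, c, f }, { a, d, e }, { a, d, f }, { a, e, f }, { b, c, d }, { b, c, e }, { b, c, f }, { b, d, e }, { b, d, f }, { b, e, f }, { c, d, e }, { c, d, f }, { c, e, f }, { d, e, f }, { a, b, c, d }, { a, b, c, e }, { a, b, c, f }, { a, b, d, e }, { a, b, d, f }, { a, b, e, f }, { a, c, d, e }, { a, c, d, f }, { a, c, e, f }, { a, d, e, f }, { b, c, d, e }, { b, c, d, f }, { b, c, e, f }, { b, d, e, f }, { c, d, e, f }, { a, b, c, d, e }, { a, b, c, d, f }, { a, b, c, e, f }, { a, b, d, e, f }, { a, c, d, e, f }, { b, c, d, e, f }, X }

Working:
Start: 𝒞 ∪ {∅, X} = { {  }, { a, c }, { b, e }, { d, f }, { b, c, f }, X }.
Step 1 adds 7:
  { a, d, e }  = complement { b, c, f }
  { a, b, c, e }  = complement { d, f }
  { a, b, c, f }  = { a, c } ∪ { b, c, f }
  { a, c, d, f }  = complement { b, e }
  { b, c, d, f }  = { b, c, f } ∪ { d, f }
  { b, c, e, f }  = { b, e } ∪ { b, c, f }
  { b, d, e, f }  = complement { a, c }
  — 13 sets.
Step 2: +12 →
  { a, d }  = complement { b, c, e, f }
  { a, e }  = complement { b, c, d, f }
  { d, e }  = complement { a, b, c, f }
  { a, b, d, e }  = { a, d, e } ∪ { b, e }
  { a, c, d, e }  = { a, d, e } ∪ { a, c }
  { a, d, e, f }  = { a, d, e } ∪ { d, f }
  { a, b, c, d, e }  = { a, d, e } ∪ { a, b, c, e }
  { a, b, c, d, f }  = { b, c, f } ∪ { a, c, d, f }
  { a, b, c, e, f }  = { b, e } ∪ { a, b, c, f }
  { a, b, d, e, f }  = { a, d, e } ∪ { b, d, e, f }
  { a, c, d, e, f }  = { a, d, e } ∪ { a, c, d, f }
  { b, c, d, e, f }  = { b, e } ∪ { b, c, d, f }
  — 25 sets.
Step 3: +15 →
  { a }  = complement { b, c, d, e, f }
  { b }  = complement { a, c, d, e, f }
  { c }  = complement { a, b, d, e, f }
  { d }  = complement { a, b, c, e, f }
  { e }  = complement { a, b, c, d, f }
  { f }  = complement { a, b, c, d, e }
  { b, c }  = complement { a, d, e, f }
  { b, f }  = complement { a, c, d, e }
  { c, f }  = complement { a, b, d, e }
  { a, b, e }  = { b, e } ∪ { a, e }
  { a, c, d }  = { a, d } ∪ { a, c }
  { a, c, e }  = { a, c } ∪ { a, e }
  { a, d, f }  = { a, d } ∪ { d, f }
  { b, d, e }  = { b, e } ∪ { d, e }
  { d, e, f }  = { d, e } ∪ { d, f }
  — 40 sets.
Step 4: 24 new —
  { a, b }  = { b } ∪ { a }
  { a, f }  = { a } ∪ { f }
  { b, d }  = { b } ∪ { d }
  { c, d }  = { c } ∪ { d }
  { c, e }  = { c } ∪ { e }
  { e, f }  = { f } ∪ { e }
  { a, b, c }  = complement { d, e, f }
  { a, b, d }  = { b } ∪ { a, d }
  { a, b, f }  = { b, f } ∪ { a }
  { a, c, f }  = complement { b, d, e }
  { a, e, f }  = { a, e } ∪ { f }
  { b, c, d }  = { b, c } ∪ { d }
  { b, c, e }  = complement { a, d, f }
  { b, d, f }  = complement { a, c, e }
  { b, e, f }  = complement { a, c, d }
  { c, d, e }  = { d, e } ∪ { c }
  { c, d, f }  = complement { a, b, e }
  { c, e, f }  = { c, f } ∪ { e }
  { a, b, c, d }  = { b } ∪ { a, c, d }
  { a, b, d, f }  = { b } ∪ { a, d, f }
  { a, b, e, f }  = { b, f } ∪ { a, b, e }
  { a, c, e, f }  = { a, c, e } ∪ { c, f }
  { b, c, d, e }  = { d, e } ∪ { b, c }
  { c, d, e, f }  = { d, e } ∪ { c, f }
  — 64 sets.
Step 5: closed — nothing new.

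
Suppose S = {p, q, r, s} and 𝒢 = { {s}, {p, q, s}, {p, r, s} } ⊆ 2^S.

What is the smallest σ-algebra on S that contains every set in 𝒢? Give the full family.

σ(𝒢) (16 sets): { {}, {p}, {q}, {r}, {s}, {p, q}, {p, r}, {p, s}, {q, r}, {q, s}, {r, s}, {p, q, r}, {p, q, s}, {p, r, s}, {q, r, s}, S }

Working:
Start: 𝒢 ∪ {∅, S} = { {}, {s}, {p, q, s}, {p, r, s}, S }.
Iteration 1 adds 3:
  {q}  = ᶜ of {p, r, s}
  {r}  = ᶜ of {p, q, s}
  {p, q, r}  = ᶜ of {s}
Iteration 2: 3 new —
  {q, r}  = {r} ∪ {q}
  {q, s}  = {s} ∪ {q}
  {r, s}  = {s} ∪ {r}
Iteration 3: +4 →
  {p, q}  = ᶜ of {r, s}
  {p, r}  = ᶜ of {q, s}
  {p, s}  = ᶜ of {q, r}
  {q, r, s}  = {r} ∪ {q, s}
Iteration 4 (1 new):
  {p}  = ᶜ of {q, r, s}
Iteration 5: already closed under ᶜ and ∪.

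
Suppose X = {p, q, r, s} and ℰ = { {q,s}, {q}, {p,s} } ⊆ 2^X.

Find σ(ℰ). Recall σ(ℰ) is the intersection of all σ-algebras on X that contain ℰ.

Seed the family with ℰ together with ∅ and X: { {}, {q}, {p,s}, {q,s}, X }.
Iteration 1. New:
  {p,r}  = ᶜ of {q,s}
  {q,r}  = ᶜ of {p,s}
  {p,q,s}  = {p,s} ∪ {q}
  {p,r,s}  = ᶜ of {q}
  [9 total]
Iteration 2 adds 3:
  {r}  = ᶜ of {p,q,s}
  {p,q,r}  = {q} ∪ {p,r}
  {q,r,s}  = {q,r} ∪ {q,s}
  [12 total]
Iteration 3 (2 new):
  {p}  = ᶜ of {q,r,s}
  {s}  = ᶜ of {p,q,r}
  [14 total]
Iteration 4: 2 new —
  {p,q}  = {q} ∪ {p}
  {r,s}  = {r} ∪ {s}
  [16 total]
Iteration 5: stable.

σ(ℰ) = { {}, {p}, {q}, {r}, {s}, {p,q}, {p,r}, {p,s}, {q,r}, {q,s}, {r,s}, {p,q,r}, {p,q,s}, {p,r,s}, {q,r,s}, X }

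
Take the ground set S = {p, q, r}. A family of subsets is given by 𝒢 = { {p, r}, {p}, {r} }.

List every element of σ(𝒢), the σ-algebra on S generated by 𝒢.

Answer: σ(𝒢) = { ∅, {p}, {q}, {r}, {p, q}, {p, r}, {q, r}, S }

Derivation:
Seed the family with 𝒢 together with ∅ and S: { ∅, {p}, {r}, {p, r}, S }.
Round 1. New:
  {q}  = {p, r}ᶜ
  {p, q}  = {r}ᶜ
  {q, r}  = {p}ᶜ
After Round 2 the family is unchanged; done.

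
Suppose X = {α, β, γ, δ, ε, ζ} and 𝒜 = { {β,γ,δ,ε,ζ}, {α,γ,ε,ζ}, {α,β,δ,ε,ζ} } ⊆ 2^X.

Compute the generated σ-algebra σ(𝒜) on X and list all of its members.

Seed the family with 𝒜 together with ∅ and X: { {}, {α,γ,ε,ζ}, {α,β,δ,ε,ζ}, {β,γ,δ,ε,ζ}, X }.
Round 1 (3 new):
  {α}  = ᶜ of {β,γ,δ,ε,ζ}
  {γ}  = ᶜ of {α,β,δ,ε,ζ}
  {β,δ}  = ᶜ of {α,γ,ε,ζ}
  |family| = 8
Round 2: 3 new —
  {α,γ}  = {γ} ∪ {α}
  {α,β,δ}  = {β,δ} ∪ {α}
  {β,γ,δ}  = {γ} ∪ {β,δ}
  |family| = 11
Round 3: +4 →
  {α,ε,ζ}  = ᶜ of {β,γ,δ}
  {γ,ε,ζ}  = ᶜ of {α,β,δ}
  {α,β,γ,δ}  = {γ} ∪ {α,β,δ}
  {β,δ,ε,ζ}  = ᶜ of {α,γ}
  |family| = 15
Round 4 adds 1:
  {ε,ζ}  = ᶜ of {α,β,γ,δ}
  |family| = 16
Round 5: already closed under ᶜ and ∪.

Therefore σ(𝒜) = { {}, {α}, {γ}, {α,γ}, {β,δ}, {ε,ζ}, {α,β,δ}, {α,ε,ζ}, {β,γ,δ}, {γ,ε,ζ}, {α,β,γ,δ}, {α,γ,ε,ζ}, {β,δ,ε,ζ}, {α,β,δ,ε,ζ}, {β,γ,δ,ε,ζ}, X } (|σ(𝒜)| = 16).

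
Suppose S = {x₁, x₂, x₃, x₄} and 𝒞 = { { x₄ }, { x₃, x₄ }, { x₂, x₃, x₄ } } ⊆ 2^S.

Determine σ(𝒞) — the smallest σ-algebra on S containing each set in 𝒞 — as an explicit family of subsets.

Take S₀ = 𝒞 ∪ {∅, S} = { ∅, { x₄ }, { x₃, x₄ }, { x₂, x₃, x₄ }, S }.
Round 1: 3 new —
  { x₁ }  = S∖{ x₂, x₃, x₄ }
  { x₁, x₂ }  = S∖{ x₃, x₄ }
  { x₁, x₂, x₃ }  = S∖{ x₄ }
  — 8 sets.
Round 2 adds 3:
  { x₁, x₄ }  = { x₄ } ∪ { x₁ }
  { x₁, x₂, x₄ }  = { x₄ } ∪ { x₁, x₂ }
  { x₁, x₃, x₄ }  = { x₃, x₄ } ∪ { x₁ }
  — 11 sets.
Round 3 (3 new):
  { x₂ }  = S∖{ x₁, x₃, x₄ }
  { x₃ }  = S∖{ x₁, x₂, x₄ }
  { x₂, x₃ }  = S∖{ x₁, x₄ }
  — 14 sets.
Round 4: +2 →
  { x₁, x₃ }  = { x₃ } ∪ { x₁ }
  { x₂, x₄ }  = { x₄ } ∪ { x₂ }
  — 16 sets.
Round 5: already closed under ᶜ and ∪.

σ(𝒞) = { ∅, { x₁ }, { x₂ }, { x₃ }, { x₄ }, { x₁, x₂ }, { x₁, x₃ }, { x₁, x₄ }, { x₂, x₃ }, { x₂, x₄ }, { x₃, x₄ }, { x₁, x₂, x₃ }, { x₁, x₂, x₄ }, { x₁, x₃, x₄ }, { x₂, x₃, x₄ }, S }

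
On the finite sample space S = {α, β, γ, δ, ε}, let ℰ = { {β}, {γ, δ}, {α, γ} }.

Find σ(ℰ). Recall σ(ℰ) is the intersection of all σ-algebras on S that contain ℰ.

Seed the family with ℰ together with ∅ and S: { ∅, {β}, {α, γ}, {γ, δ}, S }.
Pass 1: +6 →
  {α, β, γ}  = {α, γ} ∪ {β}
  {α, β, ε}  = ᶜ of {γ, δ}
  {α, γ, δ}  = {γ, δ} ∪ {α, γ}
  {β, γ, δ}  = {γ, δ} ∪ {β}
  {β, δ, ε}  = ᶜ of {α, γ}
  {α, γ, δ, ε}  = ᶜ of {β}
  |family| = 11
Pass 2 adds 7:
  {α, ε}  = ᶜ of {β, γ, δ}
  {β, ε}  = ᶜ of {α, γ, δ}
  {δ, ε}  = ᶜ of {α, β, γ}
  {α, β, γ, δ}  = {γ, δ} ∪ {α, β, γ}
  {α, β, γ, ε}  = {α, β, γ} ∪ {α, β, ε}
  {α, β, δ, ε}  = {α, β, ε} ∪ {β, δ, ε}
  {β, γ, δ, ε}  = {γ, δ} ∪ {β, δ, ε}
  |family| = 18
Pass 3. New:
  {α}  = ᶜ of {β, γ, δ, ε}
  {γ}  = ᶜ of {α, β, δ, ε}
  {δ}  = ᶜ of {α, β, γ, ε}
  {ε}  = ᶜ of {α, β, γ, δ}
  {α, γ, ε}  = {α, γ} ∪ {α, ε}
  {α, δ, ε}  = {δ, ε} ∪ {α, ε}
  {γ, δ, ε}  = {δ, ε} ∪ {γ, δ}
  |family| = 25
Pass 4: +6 →
  {α, β}  = ᶜ of {γ, δ, ε}
  {α, δ}  = {δ} ∪ {α}
  {β, γ}  = ᶜ of {α, δ, ε}
  {β, δ}  = ᶜ of {α, γ, ε}
  {γ, ε}  = {ε} ∪ {γ}
  {β, γ, ε}  = {β, ε} ∪ {γ}
  |family| = 31
Pass 5. New:
  {α, β, δ}  = ᶜ of {γ, ε}
  |family| = 32
Pass 6: closed — nothing new.

Hence σ(ℰ) has 32 members: { ∅, {α}, {β}, {γ}, {δ}, {ε}, {α, β}, {α, γ}, {α, δ}, {α, ε}, {β, γ}, {β, δ}, {β, ε}, {γ, δ}, {γ, ε}, {δ, ε}, {α, β, γ}, {α, β, δ}, {α, β, ε}, {α, γ, δ}, {α, γ, ε}, {α, δ, ε}, {β, γ, δ}, {β, γ, ε}, {β, δ, ε}, {γ, δ, ε}, {α, β, γ, δ}, {α, β, γ, ε}, {α, β, δ, ε}, {α, γ, δ, ε}, {β, γ, δ, ε}, S }.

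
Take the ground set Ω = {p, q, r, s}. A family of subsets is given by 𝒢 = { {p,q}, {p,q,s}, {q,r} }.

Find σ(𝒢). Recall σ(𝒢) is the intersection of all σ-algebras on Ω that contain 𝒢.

σ(𝒢) (16 sets): { {}, {p}, {q}, {r}, {s}, {p,q}, {p,r}, {p,s}, {q,r}, {q,s}, {r,s}, {p,q,r}, {p,q,s}, {p,r,s}, {q,r,s}, Ω }

Derivation:
Initial family (5 sets): { {}, {p,q}, {q,r}, {p,q,s}, Ω }.
Step 1 adds 4:
  {r}  = ᶜ of {p,q,s}
  {p,s}  = ᶜ of {q,r}
  {r,s}  = ᶜ of {p,q}
  {p,q,r}  = {q,r} ∪ {p,q}
  [9 total]
Step 2: 3 new —
  {s}  = ᶜ of {p,q,r}
  {p,r,s}  = {r,s} ∪ {p,s}
  {q,r,s}  = {r,s} ∪ {q,r}
  [12 total]
Step 3 (2 new):
  {p}  = ᶜ of {q,r,s}
  {q}  = ᶜ of {p,r,s}
  [14 total]
Step 4 (2 new):
  {p,r}  = {r} ∪ {p}
  {q,s}  = {s} ∪ {q}
  [16 total]
Step 5 adds nothing — fixpoint reached.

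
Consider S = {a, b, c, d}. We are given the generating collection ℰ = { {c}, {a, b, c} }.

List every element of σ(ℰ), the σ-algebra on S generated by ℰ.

Start: ℰ ∪ {∅, S} = { {}, {c}, {a, b, c}, S }.
Round 1 adds 2:
  {d}  = complement {a, b, c}
  {a, b, d}  = complement {c}
  [6 total]
Round 2 (1 new):
  {c, d}  = {c} ∪ {d}
  [7 total]
Round 3: 1 new —
  {a, b}  = complement {c, d}
  [8 total]
Round 4: stable.

Therefore σ(ℰ) = { {}, {c}, {d}, {a, b}, {c, d}, {a, b, c}, {a, b, d}, S } (|σ(ℰ)| = 8).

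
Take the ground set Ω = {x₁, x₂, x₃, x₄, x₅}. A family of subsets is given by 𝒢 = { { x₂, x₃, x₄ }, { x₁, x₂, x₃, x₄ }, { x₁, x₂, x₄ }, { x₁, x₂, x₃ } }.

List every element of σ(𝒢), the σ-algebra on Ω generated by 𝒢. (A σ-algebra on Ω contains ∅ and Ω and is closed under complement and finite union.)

σ(𝒢) = { {  }, { x₁ }, { x₂ }, { x₃ }, { x₄ }, { x₅ }, { x₁, x₂ }, { x₁, x₃ }, { x₁, x₄ }, { x₁, x₅ }, { x₂, x₃ }, { x₂, x₄ }, { x₂, x₅ }, { x₃, x₄ }, { x₃, x₅ }, { x₄, x₅ }, { x₁, x₂, x₃ }, { x₁, x₂, x₄ }, { x₁, x₂, x₅ }, { x₁, x₃, x₄ }, { x₁, x₃, x₅ }, { x₁, x₄, x₅ }, { x₂, x₃, x₄ }, { x₂, x₃, x₅ }, { x₂, x₄, x₅ }, { x₃, x₄, x₅ }, { x₁, x₂, x₃, x₄ }, { x₁, x₂, x₃, x₅ }, { x₁, x₂, x₄, x₅ }, { x₁, x₃, x₄, x₅ }, { x₂, x₃, x₄, x₅ }, Ω }

Check:
Begin from { {  }, { x₁, x₂, x₃ }, { x₁, x₂, x₄ }, { x₂, x₃, x₄ }, { x₁, x₂, x₃, x₄ }, Ω } (that is, 𝒢 plus ∅ and Ω).
Step 1. New:
  { x₅ }  = { x₁, x₂, x₃, x₄ }ᶜ
  { x₁, x₅ }  = { x₂, x₃, x₄ }ᶜ
  { x₃, x₅ }  = { x₁, x₂, x₄ }ᶜ
  { x₄, x₅ }  = { x₁, x₂, x₃ }ᶜ
  [10 total]
Step 2. New:
  { x₁, x₃, x₅ }  = { x₁, x₅ } ∪ { x₃, x₅ }
  { x₁, x₄, x₅ }  = { x₄, x₅ } ∪ { x₁, x₅ }
  { x₃, x₄, x₅ }  = { x₄, x₅ } ∪ { x₃, x₅ }
  { x₁, x₂, x₃, x₅ }  = { x₁, x₂, x₃ } ∪ { x₅ }
  { x₁, x₂, x₄, x₅ }  = { x₁, x₂, x₄ } ∪ { x₅ }
  { x₂, x₃, x₄, x₅ }  = { x₂, x₃, x₄ } ∪ { x₅ }
  [16 total]
Step 3. New:
  { x₁ }  = { x₂, x₃, x₄, x₅ }ᶜ
  { x₃ }  = { x₁, x₂, x₄, x₅ }ᶜ
  { x₄ }  = { x₁, x₂, x₃, x₅ }ᶜ
  { x₁, x₂ }  = { x₃, x₄, x₅ }ᶜ
  { x₂, x₃ }  = { x₁, x₄, x₅ }ᶜ
  { x₂, x₄ }  = { x₁, x₃, x₅ }ᶜ
  { x₁, x₃, x₄, x₅ }  = { x₄, x₅ } ∪ { x₁, x₃, x₅ }
  [23 total]
Step 4: 7 new —
  { x₂ }  = { x₁, x₃, x₄, x₅ }ᶜ
  { x₁, x₃ }  = { x₃ } ∪ { x₁ }
  { x₁, x₄ }  = { x₄ } ∪ { x₁ }
  { x₃, x₄ }  = { x₃ } ∪ { x₄ }
  { x₁, x₂, x₅ }  = { x₁, x₂ } ∪ { x₅ }
  { x₂, x₃, x₅ }  = { x₅ } ∪ { x₂, x₃ }
  { x₂, x₄, x₅ }  = { x₅ } ∪ { x₂, x₄ }
  [30 total]
Step 5 (2 new):
  { x₂, x₅ }  = { x₂ } ∪ { x₅ }
  { x₁, x₃, x₄ }  = { x₃, x₄ } ∪ { x₁, x₄ }
  [32 total]
Step 6: no new sets; the family is a σ-algebra.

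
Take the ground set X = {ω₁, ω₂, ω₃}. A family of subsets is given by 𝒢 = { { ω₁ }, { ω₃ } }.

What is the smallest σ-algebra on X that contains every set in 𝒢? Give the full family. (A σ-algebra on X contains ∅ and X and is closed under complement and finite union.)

|σ(𝒢)| = 8.  σ(𝒢) = { {  }, { ω₁ }, { ω₂ }, { ω₃ }, { ω₁, ω₂ }, { ω₁, ω₃ }, { ω₂, ω₃ }, X }

Working:
Seed the family with 𝒢 together with ∅ and X: { {  }, { ω₁ }, { ω₃ }, X }.
Round 1. New:
  { ω₁, ω₂ }  = complement { ω₃ }
  { ω₁, ω₃ }  = { ω₃ } ∪ { ω₁ }
  { ω₂, ω₃ }  = complement { ω₁ }
  |family| = 7
Round 2 adds 1:
  { ω₂ }  = complement { ω₁, ω₃ }
  |family| = 8
After Round 3 the family is unchanged; done.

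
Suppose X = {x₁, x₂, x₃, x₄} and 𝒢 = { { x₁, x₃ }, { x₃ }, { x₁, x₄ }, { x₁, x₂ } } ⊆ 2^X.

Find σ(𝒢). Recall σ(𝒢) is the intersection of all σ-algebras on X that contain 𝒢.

Start: 𝒢 ∪ {∅, X} = { {  }, { x₃ }, { x₁, x₂ }, { x₁, x₃ }, { x₁, x₄ }, X }.
Pass 1. New:
  { x₂, x₃ }  = { x₁, x₄ }ᶜ
  { x₂, x₄ }  = { x₁, x₃ }ᶜ
  { x₃, x₄ }  = { x₁, x₂ }ᶜ
  { x₁, x₂, x₃ }  = { x₃ } ∪ { x₁, x₂ }
  { x₁, x₂, x₄ }  = { x₃ }ᶜ
  { x₁, x₃, x₄ }  = { x₃ } ∪ { x₁, x₄ }
Pass 2. New:
  { x₂ }  = { x₁, x₃, x₄ }ᶜ
  { x₄ }  = { x₁, x₂, x₃ }ᶜ
  { x₂, x₃, x₄ }  = { x₃, x₄ } ∪ { x₂, x₃ }
Pass 3: +1 →
  { x₁ }  = { x₂, x₃, x₄ }ᶜ
Pass 4: closed — nothing new.

σ(𝒢) = { {  }, { x₁ }, { x₂ }, { x₃ }, { x₄ }, { x₁, x₂ }, { x₁, x₃ }, { x₁, x₄ }, { x₂, x₃ }, { x₂, x₄ }, { x₃, x₄ }, { x₁, x₂, x₃ }, { x₁, x₂, x₄ }, { x₁, x₃, x₄ }, { x₂, x₃, x₄ }, X }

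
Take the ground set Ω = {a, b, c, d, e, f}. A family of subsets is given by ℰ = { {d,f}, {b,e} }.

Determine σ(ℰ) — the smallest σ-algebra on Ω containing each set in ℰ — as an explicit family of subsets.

Initial family (4 sets): { {}, {b,e}, {d,f}, Ω }.
Round 1. New:
  {a,b,c,e}  = {d,f}ᶜ
  {a,c,d,f}  = {b,e}ᶜ
  {b,d,e,f}  = {b,e} ∪ {d,f}
  (now 7)
Round 2. New:
  {a,c}  = {b,d,e,f}ᶜ
  (now 8)
Round 3: already closed under ᶜ and ∪.

σ(ℰ) = { {}, {a,c}, {b,e}, {d,f}, {a,b,c,e}, {a,c,d,f}, {b,d,e,f}, Ω }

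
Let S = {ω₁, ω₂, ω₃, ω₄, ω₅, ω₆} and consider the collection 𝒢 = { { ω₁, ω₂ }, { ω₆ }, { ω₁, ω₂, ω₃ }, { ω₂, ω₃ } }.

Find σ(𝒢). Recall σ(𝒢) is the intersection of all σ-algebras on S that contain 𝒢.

Start: 𝒢 ∪ {∅, S} = { {}, { ω₆ }, { ω₁, ω₂ }, { ω₂, ω₃ }, { ω₁, ω₂, ω₃ }, S }.
Step 1: +7 →
  { ω₁, ω₂, ω₆ }  = { ω₁, ω₂ } ∪ { ω₆ }
  { ω₂, ω₃, ω₆ }  = { ω₂, ω₃ } ∪ { ω₆ }
  { ω₄, ω₅, ω₆ }  = complement { ω₁, ω₂, ω₃ }
  { ω₁, ω₂, ω₃, ω₆ }  = { ω₁, ω₂, ω₃ } ∪ { ω₆ }
  { ω₁, ω₄, ω₅, ω₆ }  = complement { ω₂, ω₃ }
  { ω₃, ω₄, ω₅, ω₆ }  = complement { ω₁, ω₂ }
  { ω₁, ω₂, ω₃, ω₄, ω₅ }  = complement { ω₆ }
  |family| = 13
Step 2: 6 new —
  { ω₄, ω₅ }  = complement { ω₁, ω₂, ω₃, ω₆ }
  { ω₁, ω₄, ω₅ }  = complement { ω₂, ω₃, ω₆ }
  { ω₃, ω₄, ω₅ }  = complement { ω₁, ω₂, ω₆ }
  { ω₁, ω₂, ω₄, ω₅, ω₆ }  = { ω₁, ω₂ } ∪ { ω₁, ω₄, ω₅, ω₆ }
  { ω₁, ω₃, ω₄, ω₅, ω₆ }  = { ω₃, ω₄, ω₅, ω₆ } ∪ { ω₁, ω₄, ω₅, ω₆ }
  { ω₂, ω₃, ω₄, ω₅, ω₆ }  = { ω₃, ω₄, ω₅, ω₆ } ∪ { ω₂, ω₃, ω₆ }
  |family| = 19
Step 3: +6 →
  { ω₁ }  = complement { ω₂, ω₃, ω₄, ω₅, ω₆ }
  { ω₂ }  = complement { ω₁, ω₃, ω₄, ω₅, ω₆ }
  { ω₃ }  = complement { ω₁, ω₂, ω₄, ω₅, ω₆ }
  { ω₁, ω₂, ω₄, ω₅ }  = { ω₄, ω₅ } ∪ { ω₁, ω₂ }
  { ω₁, ω₃, ω₄, ω₅ }  = { ω₃, ω₄, ω₅ } ∪ { ω₁, ω₄, ω₅ }
  { ω₂, ω₃, ω₄, ω₅ }  = { ω₃, ω₄, ω₅ } ∪ { ω₂, ω₃ }
  |family| = 25
Step 4. New:
  { ω₁, ω₃ }  = { ω₃ } ∪ { ω₁ }
  { ω₁, ω₆ }  = complement { ω₂, ω₃, ω₄, ω₅ }
  { ω₂, ω₆ }  = complement { ω₁, ω₃, ω₄, ω₅ }
  { ω₃, ω₆ }  = complement { ω₁, ω₂, ω₄, ω₅ }
  { ω₂, ω₄, ω₅ }  = { ω₂ } ∪ { ω₄, ω₅ }
  { ω₂, ω₄, ω₅, ω₆ }  = { ω₂ } ∪ { ω₄, ω₅, ω₆ }
  |family| = 31
Step 5 adds 1:
  { ω₁, ω₃, ω₆ }  = complement { ω₂, ω₄, ω₅ }
  |family| = 32
Step 6: stable.

Therefore σ(𝒢) = { {}, { ω₁ }, { ω₂ }, { ω₃ }, { ω₆ }, { ω₁, ω₂ }, { ω₁, ω₃ }, { ω₁, ω₆ }, { ω₂, ω₃ }, { ω₂, ω₆ }, { ω₃, ω₆ }, { ω₄, ω₅ }, { ω₁, ω₂, ω₃ }, { ω₁, ω₂, ω₆ }, { ω₁, ω₃, ω₆ }, { ω₁, ω₄, ω₅ }, { ω₂, ω₃, ω₆ }, { ω₂, ω₄, ω₅ }, { ω₃, ω₄, ω₅ }, { ω₄, ω₅, ω₆ }, { ω₁, ω₂, ω₃, ω₆ }, { ω₁, ω₂, ω₄, ω₅ }, { ω₁, ω₃, ω₄, ω₅ }, { ω₁, ω₄, ω₅, ω₆ }, { ω₂, ω₃, ω₄, ω₅ }, { ω₂, ω₄, ω₅, ω₆ }, { ω₃, ω₄, ω₅, ω₆ }, { ω₁, ω₂, ω₃, ω₄, ω₅ }, { ω₁, ω₂, ω₄, ω₅, ω₆ }, { ω₁, ω₃, ω₄, ω₅, ω₆ }, { ω₂, ω₃, ω₄, ω₅, ω₆ }, S } (|σ(𝒢)| = 32).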